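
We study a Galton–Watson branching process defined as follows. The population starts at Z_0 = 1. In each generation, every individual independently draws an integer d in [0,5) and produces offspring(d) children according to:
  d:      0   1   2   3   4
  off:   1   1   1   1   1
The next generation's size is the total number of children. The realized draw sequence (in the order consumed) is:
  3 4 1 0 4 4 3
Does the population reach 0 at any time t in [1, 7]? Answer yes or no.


no

gen 0: Z_0=1, draws=[3], offspring=[1], Z_1=1
gen 1: Z_1=1, draws=[4], offspring=[1], Z_2=1
gen 2: Z_2=1, draws=[1], offspring=[1], Z_3=1
gen 3: Z_3=1, draws=[0], offspring=[1], Z_4=1
gen 4: Z_4=1, draws=[4], offspring=[1], Z_5=1
gen 5: Z_5=1, draws=[4], offspring=[1], Z_6=1
gen 6: Z_6=1, draws=[3], offspring=[1], Z_7=1


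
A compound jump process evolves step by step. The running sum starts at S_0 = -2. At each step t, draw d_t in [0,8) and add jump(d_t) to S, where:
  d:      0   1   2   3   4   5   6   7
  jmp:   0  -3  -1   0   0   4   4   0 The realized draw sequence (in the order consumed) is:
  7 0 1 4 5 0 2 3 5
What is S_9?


2

t=0: S=-2, d=7, jump=0, S_1=-2
t=1: S=-2, d=0, jump=0, S_2=-2
t=2: S=-2, d=1, jump=-3, S_3=-5
t=3: S=-5, d=4, jump=0, S_4=-5
t=4: S=-5, d=5, jump=4, S_5=-1
t=5: S=-1, d=0, jump=0, S_6=-1
t=6: S=-1, d=2, jump=-1, S_7=-2
t=7: S=-2, d=3, jump=0, S_8=-2
t=8: S=-2, d=5, jump=4, S_9=2


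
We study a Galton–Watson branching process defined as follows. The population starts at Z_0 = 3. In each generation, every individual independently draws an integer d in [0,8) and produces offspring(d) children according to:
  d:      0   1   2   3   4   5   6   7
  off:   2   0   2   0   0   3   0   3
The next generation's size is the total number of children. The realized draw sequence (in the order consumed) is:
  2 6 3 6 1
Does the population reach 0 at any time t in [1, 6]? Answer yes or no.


gen 0: Z_0=3, draws=[2, 6, 3], offspring=[2, 0, 0], Z_1=2
gen 1: Z_1=2, draws=[6, 1], offspring=[0, 0], Z_2=0
gen 2: Z_2=0, draws=[], offspring=[], Z_3=0
gen 3: Z_3=0, draws=[], offspring=[], Z_4=0
gen 4: Z_4=0, draws=[], offspring=[], Z_5=0
gen 5: Z_5=0, draws=[], offspring=[], Z_6=0

yes


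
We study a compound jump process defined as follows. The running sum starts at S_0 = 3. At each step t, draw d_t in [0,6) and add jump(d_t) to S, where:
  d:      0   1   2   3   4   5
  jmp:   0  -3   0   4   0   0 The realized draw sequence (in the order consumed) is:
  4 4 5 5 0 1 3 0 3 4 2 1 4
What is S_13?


5

t=0: S=3, d=4, jump=0, S_1=3
t=1: S=3, d=4, jump=0, S_2=3
t=2: S=3, d=5, jump=0, S_3=3
t=3: S=3, d=5, jump=0, S_4=3
t=4: S=3, d=0, jump=0, S_5=3
t=5: S=3, d=1, jump=-3, S_6=0
t=6: S=0, d=3, jump=4, S_7=4
t=7: S=4, d=0, jump=0, S_8=4
t=8: S=4, d=3, jump=4, S_9=8
t=9: S=8, d=4, jump=0, S_10=8
t=10: S=8, d=2, jump=0, S_11=8
t=11: S=8, d=1, jump=-3, S_12=5
t=12: S=5, d=4, jump=0, S_13=5


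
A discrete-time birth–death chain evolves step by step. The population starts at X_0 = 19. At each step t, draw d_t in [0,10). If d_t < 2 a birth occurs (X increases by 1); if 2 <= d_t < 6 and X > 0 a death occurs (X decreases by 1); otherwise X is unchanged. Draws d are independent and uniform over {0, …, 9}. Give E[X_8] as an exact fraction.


87/5

X can drop by at most 1 per step and X_0 = 19 > T = 8, so X_t >= 19 − t >= 11 > 0 for every t <= 8: the floor at 0 (the 'and X > 0' condition) never binds. Hence X_8 = X_0 + Σ_{t<8} Y_t with i.i.d. increments Y_t = y(d_t) ∈ {+1, −1, 0}.
Outcome values over d=0..9: [1, 1, -1, -1, -1, -1, 0, 0, 0, 0]
Σy = -2, Σy² = 6, M = 10
μ = -2/10 = -1/5,  σ² = 6/10 − (-1/5)² = 14/25
E[X_8] = 19 + 8·(-1/5) = 87/5


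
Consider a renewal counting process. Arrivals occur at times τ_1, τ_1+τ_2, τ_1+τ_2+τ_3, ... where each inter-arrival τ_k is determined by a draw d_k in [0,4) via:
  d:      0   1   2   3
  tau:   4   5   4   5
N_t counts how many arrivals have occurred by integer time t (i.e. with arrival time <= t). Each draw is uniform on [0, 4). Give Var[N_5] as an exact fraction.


Inter-arrival values over d=0..3: [4, 5, 4, 5]
Each d has probability 1/4, so the pmf of τ is: f(4) = 1/2, f(5) = 1/2
Let p_n(j) = P(N_n = j), with p_0 = [1]. Condition on τ_1: p_n(0) = P(τ > n), and for j >= 1, p_n(j) = Σ_{k<=n} f(k)·p_{n−k}(j−1)
p_1 = [1]  (j = 0)
p_2 = [1]  (j = 0)
p_3 = [1]  (j = 0)
p_4 = [1/2, 1/2]  (j = 0..1)
p_5 = [0, 1]  (j = 0..1)
E[N_5] = Σ j·p_5(j) = 1;  E[N_5²] = Σ j²·p_5(j) = 1
Var[N_5] = 1 − (1)² = 0

0


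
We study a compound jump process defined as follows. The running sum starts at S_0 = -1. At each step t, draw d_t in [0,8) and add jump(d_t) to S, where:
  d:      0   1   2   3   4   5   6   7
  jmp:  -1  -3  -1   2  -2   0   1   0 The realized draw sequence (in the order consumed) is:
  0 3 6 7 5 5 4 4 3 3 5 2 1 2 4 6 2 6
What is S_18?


-5

t=0: S=-1, d=0, jump=-1, S_1=-2
t=1: S=-2, d=3, jump=2, S_2=0
t=2: S=0, d=6, jump=1, S_3=1
t=3: S=1, d=7, jump=0, S_4=1
t=4: S=1, d=5, jump=0, S_5=1
t=5: S=1, d=5, jump=0, S_6=1
t=6: S=1, d=4, jump=-2, S_7=-1
t=7: S=-1, d=4, jump=-2, S_8=-3
t=8: S=-3, d=3, jump=2, S_9=-1
t=9: S=-1, d=3, jump=2, S_10=1
t=10: S=1, d=5, jump=0, S_11=1
t=11: S=1, d=2, jump=-1, S_12=0
t=12: S=0, d=1, jump=-3, S_13=-3
t=13: S=-3, d=2, jump=-1, S_14=-4
t=14: S=-4, d=4, jump=-2, S_15=-6
t=15: S=-6, d=6, jump=1, S_16=-5
t=16: S=-5, d=2, jump=-1, S_17=-6
t=17: S=-6, d=6, jump=1, S_18=-5


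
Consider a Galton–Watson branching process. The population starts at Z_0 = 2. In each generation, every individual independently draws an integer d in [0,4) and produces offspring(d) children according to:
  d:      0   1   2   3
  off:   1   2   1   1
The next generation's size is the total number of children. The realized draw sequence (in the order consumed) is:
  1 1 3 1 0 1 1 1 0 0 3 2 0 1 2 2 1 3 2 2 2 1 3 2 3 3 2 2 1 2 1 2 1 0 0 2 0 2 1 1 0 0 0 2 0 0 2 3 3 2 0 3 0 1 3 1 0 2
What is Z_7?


18

gen 0: Z_0=2, draws=[1, 1], offspring=[2, 2], Z_1=4
gen 1: Z_1=4, draws=[3, 1, 0, 1], offspring=[1, 2, 1, 2], Z_2=6
gen 2: Z_2=6, draws=[1, 1, 0, 0, 3, 2], offspring=[2, 2, 1, 1, 1, 1], Z_3=8
gen 3: Z_3=8, draws=[0, 1, 2, 2, 1, 3, 2, 2], offspring=[1, 2, 1, 1, 2, 1, 1, 1], Z_4=10
gen 4: Z_4=10, draws=[2, 1, 3, 2, 3, 3, 2, 2, 1, 2], offspring=[1, 2, 1, 1, 1, 1, 1, 1, 2, 1], Z_5=12
gen 5: Z_5=12, draws=[1, 2, 1, 0, 0, 2, 0, 2, 1, 1, 0, 0], offspring=[2, 1, 2, 1, 1, 1, 1, 1, 2, 2, 1, 1], Z_6=16
gen 6: Z_6=16, draws=[0, 2, 0, 0, 2, 3, 3, 2, 0, 3, 0, 1, 3, 1, 0, 2], offspring=[1, 1, 1, 1, 1, 1, 1, 1, 1, 1, 1, 2, 1, 2, 1, 1], Z_7=18


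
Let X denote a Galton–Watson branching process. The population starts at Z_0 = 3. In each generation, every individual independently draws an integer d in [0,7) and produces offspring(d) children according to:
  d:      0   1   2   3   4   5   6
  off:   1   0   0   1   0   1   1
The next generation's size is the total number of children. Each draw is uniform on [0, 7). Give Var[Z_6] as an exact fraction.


Outcome values over d=0..6: [1, 0, 0, 1, 0, 1, 1]
Σy = 4, Σy² = 4, M = 7
μ = 4/7 = 4/7,  σ² = 4/7 − (4/7)² = 12/49
V_0 = 0, E_0 = 3
V_1 = 12/49·E_0 + (4/7)²·V_0 = 36/49;  E_1 = 12/7
V_2 = 12/49·E_1 + (4/7)²·V_1 = 1584/2401;  E_2 = 48/49
V_3 = 12/49·E_2 + (4/7)²·V_2 = 53568/117649;  E_3 = 192/343
V_4 = 12/49·E_3 + (4/7)²·V_3 = 1647360/5764801;  E_4 = 768/2401
V_5 = 12/49·E_4 + (4/7)²·V_4 = 48485376/282475249;  E_5 = 3072/16807
V_6 = 12/49·E_5 + (4/7)²·V_5 = 1395339264/13841287201;  E_6 = 12288/117649

1395339264/13841287201


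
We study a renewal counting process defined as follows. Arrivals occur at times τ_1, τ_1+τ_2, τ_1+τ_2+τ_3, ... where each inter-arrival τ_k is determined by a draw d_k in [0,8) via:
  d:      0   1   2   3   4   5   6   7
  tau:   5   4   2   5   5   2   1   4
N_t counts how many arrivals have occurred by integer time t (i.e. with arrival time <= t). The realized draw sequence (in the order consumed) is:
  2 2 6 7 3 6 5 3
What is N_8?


3

draw d_1=2: τ_1=2, arrival time A_1=2
draw d_2=2: τ_2=2, arrival time A_2=4
draw d_3=6: τ_3=1, arrival time A_3=5
draw d_4=7: τ_4=4, arrival time A_4=9
draw d_5=3: τ_5=5, arrival time A_5=14
draw d_6=6: τ_6=1, arrival time A_6=15
draw d_7=5: τ_7=2, arrival time A_7=17
draw d_8=3: τ_8=5, arrival time A_8=22
N_t over t=0..8: 0:0 1:0 2:1 3:1 4:2 5:3 6:3 7:3 8:3


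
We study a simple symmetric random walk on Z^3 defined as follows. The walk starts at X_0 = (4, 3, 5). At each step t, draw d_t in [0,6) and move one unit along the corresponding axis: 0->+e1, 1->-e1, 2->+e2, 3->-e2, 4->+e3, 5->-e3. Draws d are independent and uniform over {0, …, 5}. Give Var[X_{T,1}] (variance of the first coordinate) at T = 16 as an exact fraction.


16/3

Outcome values over d=0..5: [1, -1, 0, 0, 0, 0]
Σy = 0, Σy² = 2, M = 6
μ = 0/6 = 0,  σ² = 2/6 − (0)² = 1/3
Independent increments: Var[X_16] = 16·σ² = 16·(1/3) = 16/3


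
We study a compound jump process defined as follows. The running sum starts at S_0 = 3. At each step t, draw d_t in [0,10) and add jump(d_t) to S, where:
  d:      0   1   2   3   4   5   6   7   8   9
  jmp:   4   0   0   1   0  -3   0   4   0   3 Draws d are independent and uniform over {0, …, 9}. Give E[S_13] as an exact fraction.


Outcome values over d=0..9: [4, 0, 0, 1, 0, -3, 0, 4, 0, 3]
Σy = 9, Σy² = 51, M = 10
μ = 9/10 = 9/10,  σ² = 51/10 − (9/10)² = 429/100
E[S_13] = 3 + 13·(9/10) = 147/10

147/10


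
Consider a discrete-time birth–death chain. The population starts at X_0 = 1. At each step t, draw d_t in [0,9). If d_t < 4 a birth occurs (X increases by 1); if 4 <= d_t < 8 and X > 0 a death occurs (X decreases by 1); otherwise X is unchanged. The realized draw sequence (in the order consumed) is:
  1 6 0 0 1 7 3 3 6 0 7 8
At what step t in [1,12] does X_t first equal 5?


8

t=0: X=1, d=1 → birth, X_1=2
t=1: X=2, d=6 → death, X_2=1
t=2: X=1, d=0 → birth, X_3=2
t=3: X=2, d=0 → birth, X_4=3
t=4: X=3, d=1 → birth, X_5=4
t=5: X=4, d=7 → death, X_6=3
t=6: X=3, d=3 → birth, X_7=4
t=7: X=4, d=3 → birth, X_8=5
t=8: X=5, d=6 → death, X_9=4
t=9: X=4, d=0 → birth, X_10=5
t=10: X=5, d=7 → death, X_11=4
t=11: X=4, d=8 → hold, X_12=4


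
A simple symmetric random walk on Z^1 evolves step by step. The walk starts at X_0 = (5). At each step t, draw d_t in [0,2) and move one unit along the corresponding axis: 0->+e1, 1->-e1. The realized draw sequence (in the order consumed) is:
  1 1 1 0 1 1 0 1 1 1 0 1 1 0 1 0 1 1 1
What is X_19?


(-4)

t=0: X=(5), d=1 → -e1, X_1=(4)
t=1: X=(4), d=1 → -e1, X_2=(3)
t=2: X=(3), d=1 → -e1, X_3=(2)
t=3: X=(2), d=0 → +e1, X_4=(3)
t=4: X=(3), d=1 → -e1, X_5=(2)
t=5: X=(2), d=1 → -e1, X_6=(1)
t=6: X=(1), d=0 → +e1, X_7=(2)
t=7: X=(2), d=1 → -e1, X_8=(1)
t=8: X=(1), d=1 → -e1, X_9=(0)
t=9: X=(0), d=1 → -e1, X_10=(-1)
t=10: X=(-1), d=0 → +e1, X_11=(0)
t=11: X=(0), d=1 → -e1, X_12=(-1)
t=12: X=(-1), d=1 → -e1, X_13=(-2)
t=13: X=(-2), d=0 → +e1, X_14=(-1)
t=14: X=(-1), d=1 → -e1, X_15=(-2)
t=15: X=(-2), d=0 → +e1, X_16=(-1)
t=16: X=(-1), d=1 → -e1, X_17=(-2)
t=17: X=(-2), d=1 → -e1, X_18=(-3)
t=18: X=(-3), d=1 → -e1, X_19=(-4)


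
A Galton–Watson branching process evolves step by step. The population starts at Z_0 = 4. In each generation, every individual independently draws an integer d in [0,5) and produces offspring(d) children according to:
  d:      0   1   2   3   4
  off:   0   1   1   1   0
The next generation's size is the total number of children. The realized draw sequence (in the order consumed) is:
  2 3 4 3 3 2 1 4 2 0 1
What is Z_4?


gen 0: Z_0=4, draws=[2, 3, 4, 3], offspring=[1, 1, 0, 1], Z_1=3
gen 1: Z_1=3, draws=[3, 2, 1], offspring=[1, 1, 1], Z_2=3
gen 2: Z_2=3, draws=[4, 2, 0], offspring=[0, 1, 0], Z_3=1
gen 3: Z_3=1, draws=[1], offspring=[1], Z_4=1

1


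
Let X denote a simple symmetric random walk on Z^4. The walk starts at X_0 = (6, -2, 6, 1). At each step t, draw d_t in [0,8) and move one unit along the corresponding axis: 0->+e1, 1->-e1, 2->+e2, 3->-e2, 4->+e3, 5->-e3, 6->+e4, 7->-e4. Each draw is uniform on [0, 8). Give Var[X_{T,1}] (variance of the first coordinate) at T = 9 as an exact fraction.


9/4

Outcome values over d=0..7: [1, -1, 0, 0, 0, 0, 0, 0]
Σy = 0, Σy² = 2, M = 8
μ = 0/8 = 0,  σ² = 2/8 − (0)² = 1/4
Independent increments: Var[X_9] = 9·σ² = 9·(1/4) = 9/4


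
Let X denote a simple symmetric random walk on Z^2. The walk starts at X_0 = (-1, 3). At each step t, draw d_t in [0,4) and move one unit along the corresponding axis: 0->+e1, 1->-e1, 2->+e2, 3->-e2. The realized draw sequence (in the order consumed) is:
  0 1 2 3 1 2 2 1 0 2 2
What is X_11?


(-2, 7)

t=0: X=(-1, 3), d=0 → +e1, X_1=(0, 3)
t=1: X=(0, 3), d=1 → -e1, X_2=(-1, 3)
t=2: X=(-1, 3), d=2 → +e2, X_3=(-1, 4)
t=3: X=(-1, 4), d=3 → -e2, X_4=(-1, 3)
t=4: X=(-1, 3), d=1 → -e1, X_5=(-2, 3)
t=5: X=(-2, 3), d=2 → +e2, X_6=(-2, 4)
t=6: X=(-2, 4), d=2 → +e2, X_7=(-2, 5)
t=7: X=(-2, 5), d=1 → -e1, X_8=(-3, 5)
t=8: X=(-3, 5), d=0 → +e1, X_9=(-2, 5)
t=9: X=(-2, 5), d=2 → +e2, X_10=(-2, 6)
t=10: X=(-2, 6), d=2 → +e2, X_11=(-2, 7)


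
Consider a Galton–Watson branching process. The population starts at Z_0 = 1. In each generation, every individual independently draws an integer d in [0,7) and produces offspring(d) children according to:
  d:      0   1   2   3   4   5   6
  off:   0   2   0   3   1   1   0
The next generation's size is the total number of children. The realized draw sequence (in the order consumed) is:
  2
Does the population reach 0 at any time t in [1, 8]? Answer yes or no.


yes

gen 0: Z_0=1, draws=[2], offspring=[0], Z_1=0
gen 1: Z_1=0, draws=[], offspring=[], Z_2=0
gen 2: Z_2=0, draws=[], offspring=[], Z_3=0
gen 3: Z_3=0, draws=[], offspring=[], Z_4=0
gen 4: Z_4=0, draws=[], offspring=[], Z_5=0
gen 5: Z_5=0, draws=[], offspring=[], Z_6=0
gen 6: Z_6=0, draws=[], offspring=[], Z_7=0
gen 7: Z_7=0, draws=[], offspring=[], Z_8=0


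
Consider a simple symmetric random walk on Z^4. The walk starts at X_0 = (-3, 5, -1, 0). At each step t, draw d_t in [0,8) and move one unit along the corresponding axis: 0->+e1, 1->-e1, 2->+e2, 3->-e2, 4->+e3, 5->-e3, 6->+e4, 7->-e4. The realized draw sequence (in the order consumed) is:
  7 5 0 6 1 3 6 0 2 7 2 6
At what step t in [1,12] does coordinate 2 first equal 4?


6

t=0: X=(-3, 5, -1, 0), d=7 → -e4, X_1=(-3, 5, -1, -1)
t=1: X=(-3, 5, -1, -1), d=5 → -e3, X_2=(-3, 5, -2, -1)
t=2: X=(-3, 5, -2, -1), d=0 → +e1, X_3=(-2, 5, -2, -1)
t=3: X=(-2, 5, -2, -1), d=6 → +e4, X_4=(-2, 5, -2, 0)
t=4: X=(-2, 5, -2, 0), d=1 → -e1, X_5=(-3, 5, -2, 0)
t=5: X=(-3, 5, -2, 0), d=3 → -e2, X_6=(-3, 4, -2, 0)
t=6: X=(-3, 4, -2, 0), d=6 → +e4, X_7=(-3, 4, -2, 1)
t=7: X=(-3, 4, -2, 1), d=0 → +e1, X_8=(-2, 4, -2, 1)
t=8: X=(-2, 4, -2, 1), d=2 → +e2, X_9=(-2, 5, -2, 1)
t=9: X=(-2, 5, -2, 1), d=7 → -e4, X_10=(-2, 5, -2, 0)
t=10: X=(-2, 5, -2, 0), d=2 → +e2, X_11=(-2, 6, -2, 0)
t=11: X=(-2, 6, -2, 0), d=6 → +e4, X_12=(-2, 6, -2, 1)


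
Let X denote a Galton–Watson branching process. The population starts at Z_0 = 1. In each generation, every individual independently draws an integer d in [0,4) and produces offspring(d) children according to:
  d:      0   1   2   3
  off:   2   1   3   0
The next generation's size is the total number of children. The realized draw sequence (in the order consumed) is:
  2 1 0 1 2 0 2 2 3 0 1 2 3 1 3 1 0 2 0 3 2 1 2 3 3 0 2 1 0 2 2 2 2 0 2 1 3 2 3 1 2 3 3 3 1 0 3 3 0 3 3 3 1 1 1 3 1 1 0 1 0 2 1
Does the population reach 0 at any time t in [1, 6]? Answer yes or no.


no

gen 0: Z_0=1, draws=[2], offspring=[3], Z_1=3
gen 1: Z_1=3, draws=[1, 0, 1], offspring=[1, 2, 1], Z_2=4
gen 2: Z_2=4, draws=[2, 0, 2, 2], offspring=[3, 2, 3, 3], Z_3=11
gen 3: Z_3=11, draws=[3, 0, 1, 2, 3, 1, 3, 1, 0, 2, 0], offspring=[0, 2, 1, 3, 0, 1, 0, 1, 2, 3, 2], Z_4=15
gen 4: Z_4=15, draws=[3, 2, 1, 2, 3, 3, 0, 2, 1, 0, 2, 2, 2, 2, 0], offspring=[0, 3, 1, 3, 0, 0, 2, 3, 1, 2, 3, 3, 3, 3, 2], Z_5=29
gen 5: Z_5=29, draws=[2, 1, 3, 2, 3, 1, 2, 3, 3, 3, 1, 0, 3, 3, 0, 3, 3, 3, 1, 1, 1, 3, 1, 1, 0, 1, 0, 2, 1], offspring=[3, 1, 0, 3, 0, 1, 3, 0, 0, 0, 1, 2, 0, 0, 2, 0, 0, 0, 1, 1, 1, 0, 1, 1, 2, 1, 2, 3, 1], Z_6=30


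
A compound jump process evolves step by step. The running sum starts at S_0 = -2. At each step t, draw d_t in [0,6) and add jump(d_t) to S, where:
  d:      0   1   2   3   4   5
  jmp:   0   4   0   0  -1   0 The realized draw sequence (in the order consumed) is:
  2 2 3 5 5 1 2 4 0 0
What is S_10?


1

t=0: S=-2, d=2, jump=0, S_1=-2
t=1: S=-2, d=2, jump=0, S_2=-2
t=2: S=-2, d=3, jump=0, S_3=-2
t=3: S=-2, d=5, jump=0, S_4=-2
t=4: S=-2, d=5, jump=0, S_5=-2
t=5: S=-2, d=1, jump=4, S_6=2
t=6: S=2, d=2, jump=0, S_7=2
t=7: S=2, d=4, jump=-1, S_8=1
t=8: S=1, d=0, jump=0, S_9=1
t=9: S=1, d=0, jump=0, S_10=1


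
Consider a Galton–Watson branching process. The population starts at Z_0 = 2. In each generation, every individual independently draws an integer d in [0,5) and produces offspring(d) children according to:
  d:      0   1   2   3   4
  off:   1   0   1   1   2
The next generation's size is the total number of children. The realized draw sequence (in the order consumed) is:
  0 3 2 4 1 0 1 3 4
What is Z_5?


gen 0: Z_0=2, draws=[0, 3], offspring=[1, 1], Z_1=2
gen 1: Z_1=2, draws=[2, 4], offspring=[1, 2], Z_2=3
gen 2: Z_2=3, draws=[1, 0, 1], offspring=[0, 1, 0], Z_3=1
gen 3: Z_3=1, draws=[3], offspring=[1], Z_4=1
gen 4: Z_4=1, draws=[4], offspring=[2], Z_5=2

2


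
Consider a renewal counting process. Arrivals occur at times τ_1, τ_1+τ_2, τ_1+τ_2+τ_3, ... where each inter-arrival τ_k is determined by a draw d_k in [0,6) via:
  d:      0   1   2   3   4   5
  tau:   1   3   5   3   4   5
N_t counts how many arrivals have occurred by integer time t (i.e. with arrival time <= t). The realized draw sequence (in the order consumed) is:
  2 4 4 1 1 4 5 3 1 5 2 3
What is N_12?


draw d_1=2: τ_1=5, arrival time A_1=5
draw d_2=4: τ_2=4, arrival time A_2=9
draw d_3=4: τ_3=4, arrival time A_3=13
draw d_4=1: τ_4=3, arrival time A_4=16
draw d_5=1: τ_5=3, arrival time A_5=19
draw d_6=4: τ_6=4, arrival time A_6=23
draw d_7=5: τ_7=5, arrival time A_7=28
draw d_8=3: τ_8=3, arrival time A_8=31
draw d_9=1: τ_9=3, arrival time A_9=34
draw d_10=5: τ_10=5, arrival time A_10=39
draw d_11=2: τ_11=5, arrival time A_11=44
draw d_12=3: τ_12=3, arrival time A_12=47
N_t over t=0..12: 0:0 1:0 2:0 3:0 4:0 5:1 6:1 7:1 8:1 9:2 10:2 11:2 12:2

2


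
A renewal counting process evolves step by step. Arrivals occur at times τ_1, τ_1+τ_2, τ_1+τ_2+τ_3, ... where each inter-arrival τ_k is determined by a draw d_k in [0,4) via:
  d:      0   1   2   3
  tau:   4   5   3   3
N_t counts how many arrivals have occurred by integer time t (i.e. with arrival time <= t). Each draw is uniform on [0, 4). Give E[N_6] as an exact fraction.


Inter-arrival values over d=0..3: [4, 5, 3, 3]
Each d has probability 1/4, so the pmf of τ is: f(3) = 1/2, f(4) = 1/4, f(5) = 1/4
Renewal equation for m(n) = E[N_n]: condition on τ_1 = k (if k <= n, one arrival plus a fresh copy on the remaining n−k steps): m(n) = F(n) + Σ_{k<=n} f(k)·m(n−k), where F(n) = P(τ <= n) and m(0) = 0
m(1) = F(1) = 0
m(2) = F(2) = 0
m(3) = F(3) = 1/2
m(4) = F(4) = 3/4
m(5) = F(5) = 1
m(6) = F(6) + f(3)·m(3) = 1 + 1/2·1/2 = 5/4
E[N_6] = m(6) = 5/4

5/4


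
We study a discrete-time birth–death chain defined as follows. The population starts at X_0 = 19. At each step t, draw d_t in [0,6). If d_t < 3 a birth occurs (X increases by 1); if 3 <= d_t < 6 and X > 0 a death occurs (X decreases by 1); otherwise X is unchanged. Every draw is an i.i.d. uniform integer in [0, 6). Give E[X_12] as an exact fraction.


X can drop by at most 1 per step and X_0 = 19 > T = 12, so X_t >= 19 − t >= 7 > 0 for every t <= 12: the floor at 0 (the 'and X > 0' condition) never binds. Hence X_12 = X_0 + Σ_{t<12} Y_t with i.i.d. increments Y_t = y(d_t) ∈ {+1, −1, 0}.
Outcome values over d=0..5: [1, 1, 1, -1, -1, -1]
Σy = 0, Σy² = 6, M = 6
μ = 0/6 = 0,  σ² = 6/6 − (0)² = 1
E[X_12] = 19 + 12·(0) = 19

19


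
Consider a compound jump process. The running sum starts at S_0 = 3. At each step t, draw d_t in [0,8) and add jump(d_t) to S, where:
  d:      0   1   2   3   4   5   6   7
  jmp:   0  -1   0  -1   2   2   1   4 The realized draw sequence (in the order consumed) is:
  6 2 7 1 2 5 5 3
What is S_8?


10

t=0: S=3, d=6, jump=1, S_1=4
t=1: S=4, d=2, jump=0, S_2=4
t=2: S=4, d=7, jump=4, S_3=8
t=3: S=8, d=1, jump=-1, S_4=7
t=4: S=7, d=2, jump=0, S_5=7
t=5: S=7, d=5, jump=2, S_6=9
t=6: S=9, d=5, jump=2, S_7=11
t=7: S=11, d=3, jump=-1, S_8=10


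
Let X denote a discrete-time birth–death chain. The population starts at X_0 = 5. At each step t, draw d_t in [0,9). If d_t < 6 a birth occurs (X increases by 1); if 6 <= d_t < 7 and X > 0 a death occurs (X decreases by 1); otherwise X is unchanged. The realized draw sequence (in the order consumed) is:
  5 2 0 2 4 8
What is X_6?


t=0: X=5, d=5 → birth, X_1=6
t=1: X=6, d=2 → birth, X_2=7
t=2: X=7, d=0 → birth, X_3=8
t=3: X=8, d=2 → birth, X_4=9
t=4: X=9, d=4 → birth, X_5=10
t=5: X=10, d=8 → hold, X_6=10

10


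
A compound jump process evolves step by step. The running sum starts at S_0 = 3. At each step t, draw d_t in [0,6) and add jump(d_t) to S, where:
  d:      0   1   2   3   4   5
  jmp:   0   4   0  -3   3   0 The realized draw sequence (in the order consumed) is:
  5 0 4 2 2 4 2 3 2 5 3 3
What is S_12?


0

t=0: S=3, d=5, jump=0, S_1=3
t=1: S=3, d=0, jump=0, S_2=3
t=2: S=3, d=4, jump=3, S_3=6
t=3: S=6, d=2, jump=0, S_4=6
t=4: S=6, d=2, jump=0, S_5=6
t=5: S=6, d=4, jump=3, S_6=9
t=6: S=9, d=2, jump=0, S_7=9
t=7: S=9, d=3, jump=-3, S_8=6
t=8: S=6, d=2, jump=0, S_9=6
t=9: S=6, d=5, jump=0, S_10=6
t=10: S=6, d=3, jump=-3, S_11=3
t=11: S=3, d=3, jump=-3, S_12=0


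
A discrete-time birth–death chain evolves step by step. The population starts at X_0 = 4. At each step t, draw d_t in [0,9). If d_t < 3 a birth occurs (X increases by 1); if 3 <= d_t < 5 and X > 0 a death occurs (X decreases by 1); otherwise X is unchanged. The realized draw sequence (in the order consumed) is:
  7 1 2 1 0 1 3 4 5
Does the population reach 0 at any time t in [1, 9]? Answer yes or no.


t=0: X=4, d=7 → hold, X_1=4
t=1: X=4, d=1 → birth, X_2=5
t=2: X=5, d=2 → birth, X_3=6
t=3: X=6, d=1 → birth, X_4=7
t=4: X=7, d=0 → birth, X_5=8
t=5: X=8, d=1 → birth, X_6=9
t=6: X=9, d=3 → death, X_7=8
t=7: X=8, d=4 → death, X_8=7
t=8: X=7, d=5 → hold, X_9=7

no


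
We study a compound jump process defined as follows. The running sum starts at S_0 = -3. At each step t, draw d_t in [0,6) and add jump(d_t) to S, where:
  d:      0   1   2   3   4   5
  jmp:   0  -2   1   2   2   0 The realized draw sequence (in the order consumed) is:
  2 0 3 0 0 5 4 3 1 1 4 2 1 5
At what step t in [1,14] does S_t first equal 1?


13

t=0: S=-3, d=2, jump=1, S_1=-2
t=1: S=-2, d=0, jump=0, S_2=-2
t=2: S=-2, d=3, jump=2, S_3=0
t=3: S=0, d=0, jump=0, S_4=0
t=4: S=0, d=0, jump=0, S_5=0
t=5: S=0, d=5, jump=0, S_6=0
t=6: S=0, d=4, jump=2, S_7=2
t=7: S=2, d=3, jump=2, S_8=4
t=8: S=4, d=1, jump=-2, S_9=2
t=9: S=2, d=1, jump=-2, S_10=0
t=10: S=0, d=4, jump=2, S_11=2
t=11: S=2, d=2, jump=1, S_12=3
t=12: S=3, d=1, jump=-2, S_13=1
t=13: S=1, d=5, jump=0, S_14=1


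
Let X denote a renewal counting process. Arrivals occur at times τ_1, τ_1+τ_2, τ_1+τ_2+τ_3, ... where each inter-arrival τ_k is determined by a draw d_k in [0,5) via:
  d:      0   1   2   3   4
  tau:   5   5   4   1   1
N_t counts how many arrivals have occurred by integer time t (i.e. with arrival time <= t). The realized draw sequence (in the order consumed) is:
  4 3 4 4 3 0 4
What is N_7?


5

draw d_1=4: τ_1=1, arrival time A_1=1
draw d_2=3: τ_2=1, arrival time A_2=2
draw d_3=4: τ_3=1, arrival time A_3=3
draw d_4=4: τ_4=1, arrival time A_4=4
draw d_5=3: τ_5=1, arrival time A_5=5
draw d_6=0: τ_6=5, arrival time A_6=10
draw d_7=4: τ_7=1, arrival time A_7=11
N_t over t=0..7: 0:0 1:1 2:2 3:3 4:4 5:5 6:5 7:5


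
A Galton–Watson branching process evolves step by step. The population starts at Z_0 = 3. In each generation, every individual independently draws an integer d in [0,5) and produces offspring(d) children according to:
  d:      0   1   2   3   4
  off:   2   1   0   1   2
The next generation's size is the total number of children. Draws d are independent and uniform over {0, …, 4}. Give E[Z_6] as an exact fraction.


139968/15625

Outcome values over d=0..4: [2, 1, 0, 1, 2]
Σy = 6, Σy² = 10, M = 5
μ = 6/5 = 6/5,  σ² = 10/5 − (6/5)² = 14/25
E[Z_0] = 3
E[Z_1] = 6/5·E[Z_0] = 18/5
E[Z_2] = 6/5·E[Z_1] = 108/25
E[Z_3] = 6/5·E[Z_2] = 648/125
E[Z_4] = 6/5·E[Z_3] = 3888/625
E[Z_5] = 6/5·E[Z_4] = 23328/3125
E[Z_6] = 6/5·E[Z_5] = 139968/15625


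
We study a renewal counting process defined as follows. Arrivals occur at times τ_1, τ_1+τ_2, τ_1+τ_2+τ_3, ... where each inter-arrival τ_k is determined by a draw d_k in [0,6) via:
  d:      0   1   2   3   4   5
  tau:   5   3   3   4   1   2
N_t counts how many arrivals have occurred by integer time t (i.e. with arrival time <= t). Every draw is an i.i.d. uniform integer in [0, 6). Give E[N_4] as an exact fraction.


1393/1296

Inter-arrival values over d=0..5: [5, 3, 3, 4, 1, 2]
Each d has probability 1/6, so the pmf of τ is: f(1) = 1/6, f(2) = 1/6, f(3) = 1/3, f(4) = 1/6, f(5) = 1/6
Renewal equation for m(n) = E[N_n]: condition on τ_1 = k (if k <= n, one arrival plus a fresh copy on the remaining n−k steps): m(n) = F(n) + Σ_{k<=n} f(k)·m(n−k), where F(n) = P(τ <= n) and m(0) = 0
m(1) = F(1) = 1/6
m(2) = F(2) + f(1)·m(1) = 1/3 + 1/6·1/6 = 13/36
m(3) = F(3) + f(1)·m(2) + f(2)·m(1) = 2/3 + 1/6·13/36 + 1/6·1/6 = 163/216
m(4) = F(4) + f(1)·m(3) + f(2)·m(2) + f(3)·m(1) = 5/6 + 1/6·163/216 + 1/6·13/36 + 1/3·1/6 = 1393/1296
E[N_4] = m(4) = 1393/1296


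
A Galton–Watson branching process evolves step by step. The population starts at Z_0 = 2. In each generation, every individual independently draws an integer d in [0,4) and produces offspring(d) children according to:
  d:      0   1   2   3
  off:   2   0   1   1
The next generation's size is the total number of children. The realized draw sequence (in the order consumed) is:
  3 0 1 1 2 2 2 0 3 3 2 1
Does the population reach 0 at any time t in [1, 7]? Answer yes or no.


no

gen 0: Z_0=2, draws=[3, 0], offspring=[1, 2], Z_1=3
gen 1: Z_1=3, draws=[1, 1, 2], offspring=[0, 0, 1], Z_2=1
gen 2: Z_2=1, draws=[2], offspring=[1], Z_3=1
gen 3: Z_3=1, draws=[2], offspring=[1], Z_4=1
gen 4: Z_4=1, draws=[0], offspring=[2], Z_5=2
gen 5: Z_5=2, draws=[3, 3], offspring=[1, 1], Z_6=2
gen 6: Z_6=2, draws=[2, 1], offspring=[1, 0], Z_7=1


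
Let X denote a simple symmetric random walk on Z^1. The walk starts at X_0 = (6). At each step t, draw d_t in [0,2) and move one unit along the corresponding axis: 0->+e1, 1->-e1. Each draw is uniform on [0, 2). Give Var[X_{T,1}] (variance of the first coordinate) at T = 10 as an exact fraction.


10

Outcome values over d=0..1: [1, -1]
Σy = 0, Σy² = 2, M = 2
μ = 0/2 = 0,  σ² = 2/2 − (0)² = 1
Independent increments: Var[X_10] = 10·σ² = 10·(1) = 10


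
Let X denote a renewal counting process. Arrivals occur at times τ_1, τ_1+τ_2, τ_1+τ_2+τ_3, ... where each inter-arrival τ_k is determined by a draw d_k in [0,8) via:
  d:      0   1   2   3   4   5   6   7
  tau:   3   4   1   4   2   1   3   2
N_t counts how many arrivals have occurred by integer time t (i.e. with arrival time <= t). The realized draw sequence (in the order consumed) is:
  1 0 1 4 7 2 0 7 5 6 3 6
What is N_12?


3

draw d_1=1: τ_1=4, arrival time A_1=4
draw d_2=0: τ_2=3, arrival time A_2=7
draw d_3=1: τ_3=4, arrival time A_3=11
draw d_4=4: τ_4=2, arrival time A_4=13
draw d_5=7: τ_5=2, arrival time A_5=15
draw d_6=2: τ_6=1, arrival time A_6=16
draw d_7=0: τ_7=3, arrival time A_7=19
draw d_8=7: τ_8=2, arrival time A_8=21
draw d_9=5: τ_9=1, arrival time A_9=22
draw d_10=6: τ_10=3, arrival time A_10=25
draw d_11=3: τ_11=4, arrival time A_11=29
draw d_12=6: τ_12=3, arrival time A_12=32
N_t over t=0..12: 0:0 1:0 2:0 3:0 4:1 5:1 6:1 7:2 8:2 9:2 10:2 11:3 12:3


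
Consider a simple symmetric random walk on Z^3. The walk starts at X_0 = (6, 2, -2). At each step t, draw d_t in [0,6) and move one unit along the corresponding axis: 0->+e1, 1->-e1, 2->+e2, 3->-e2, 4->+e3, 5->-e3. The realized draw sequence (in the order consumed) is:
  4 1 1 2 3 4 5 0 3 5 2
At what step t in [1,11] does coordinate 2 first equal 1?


9

t=0: X=(6, 2, -2), d=4 → +e3, X_1=(6, 2, -1)
t=1: X=(6, 2, -1), d=1 → -e1, X_2=(5, 2, -1)
t=2: X=(5, 2, -1), d=1 → -e1, X_3=(4, 2, -1)
t=3: X=(4, 2, -1), d=2 → +e2, X_4=(4, 3, -1)
t=4: X=(4, 3, -1), d=3 → -e2, X_5=(4, 2, -1)
t=5: X=(4, 2, -1), d=4 → +e3, X_6=(4, 2, 0)
t=6: X=(4, 2, 0), d=5 → -e3, X_7=(4, 2, -1)
t=7: X=(4, 2, -1), d=0 → +e1, X_8=(5, 2, -1)
t=8: X=(5, 2, -1), d=3 → -e2, X_9=(5, 1, -1)
t=9: X=(5, 1, -1), d=5 → -e3, X_10=(5, 1, -2)
t=10: X=(5, 1, -2), d=2 → +e2, X_11=(5, 2, -2)


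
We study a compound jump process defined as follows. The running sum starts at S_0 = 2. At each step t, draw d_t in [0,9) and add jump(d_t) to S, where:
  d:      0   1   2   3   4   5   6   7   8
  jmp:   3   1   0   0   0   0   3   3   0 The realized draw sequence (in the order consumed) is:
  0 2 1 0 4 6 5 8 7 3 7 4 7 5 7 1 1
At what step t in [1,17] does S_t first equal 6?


t=0: S=2, d=0, jump=3, S_1=5
t=1: S=5, d=2, jump=0, S_2=5
t=2: S=5, d=1, jump=1, S_3=6
t=3: S=6, d=0, jump=3, S_4=9
t=4: S=9, d=4, jump=0, S_5=9
t=5: S=9, d=6, jump=3, S_6=12
t=6: S=12, d=5, jump=0, S_7=12
t=7: S=12, d=8, jump=0, S_8=12
t=8: S=12, d=7, jump=3, S_9=15
t=9: S=15, d=3, jump=0, S_10=15
t=10: S=15, d=7, jump=3, S_11=18
t=11: S=18, d=4, jump=0, S_12=18
t=12: S=18, d=7, jump=3, S_13=21
t=13: S=21, d=5, jump=0, S_14=21
t=14: S=21, d=7, jump=3, S_15=24
t=15: S=24, d=1, jump=1, S_16=25
t=16: S=25, d=1, jump=1, S_17=26

3


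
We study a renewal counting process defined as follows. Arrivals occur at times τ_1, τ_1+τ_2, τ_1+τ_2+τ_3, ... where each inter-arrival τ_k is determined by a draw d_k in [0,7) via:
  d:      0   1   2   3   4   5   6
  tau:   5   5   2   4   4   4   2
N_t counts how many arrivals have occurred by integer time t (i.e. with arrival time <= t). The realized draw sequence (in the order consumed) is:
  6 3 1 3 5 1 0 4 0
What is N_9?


draw d_1=6: τ_1=2, arrival time A_1=2
draw d_2=3: τ_2=4, arrival time A_2=6
draw d_3=1: τ_3=5, arrival time A_3=11
draw d_4=3: τ_4=4, arrival time A_4=15
draw d_5=5: τ_5=4, arrival time A_5=19
draw d_6=1: τ_6=5, arrival time A_6=24
draw d_7=0: τ_7=5, arrival time A_7=29
draw d_8=4: τ_8=4, arrival time A_8=33
draw d_9=0: τ_9=5, arrival time A_9=38
N_t over t=0..9: 0:0 1:0 2:1 3:1 4:1 5:1 6:2 7:2 8:2 9:2

2


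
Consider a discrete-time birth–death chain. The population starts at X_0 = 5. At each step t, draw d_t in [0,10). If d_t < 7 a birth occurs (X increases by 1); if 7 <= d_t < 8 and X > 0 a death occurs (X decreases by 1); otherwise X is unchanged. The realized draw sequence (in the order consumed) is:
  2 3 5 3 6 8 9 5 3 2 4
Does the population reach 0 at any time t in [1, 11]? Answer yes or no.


t=0: X=5, d=2 → birth, X_1=6
t=1: X=6, d=3 → birth, X_2=7
t=2: X=7, d=5 → birth, X_3=8
t=3: X=8, d=3 → birth, X_4=9
t=4: X=9, d=6 → birth, X_5=10
t=5: X=10, d=8 → hold, X_6=10
t=6: X=10, d=9 → hold, X_7=10
t=7: X=10, d=5 → birth, X_8=11
t=8: X=11, d=3 → birth, X_9=12
t=9: X=12, d=2 → birth, X_10=13
t=10: X=13, d=4 → birth, X_11=14

no


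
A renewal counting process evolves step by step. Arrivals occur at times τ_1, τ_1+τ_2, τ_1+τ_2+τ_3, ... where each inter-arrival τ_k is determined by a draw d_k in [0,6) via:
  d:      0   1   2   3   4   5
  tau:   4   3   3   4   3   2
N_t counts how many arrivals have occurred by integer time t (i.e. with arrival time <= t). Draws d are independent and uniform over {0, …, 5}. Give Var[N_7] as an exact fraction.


1787/11664

Inter-arrival values over d=0..5: [4, 3, 3, 4, 3, 2]
Each d has probability 1/6, so the pmf of τ is: f(2) = 1/6, f(3) = 1/2, f(4) = 1/3
Let p_n(j) = P(N_n = j), with p_0 = [1]. Condition on τ_1: p_n(0) = P(τ > n), and for j >= 1, p_n(j) = Σ_{k<=n} f(k)·p_{n−k}(j−1)
p_1 = [1]  (j = 0)
p_2 = [5/6, 1/6]  (j = 0..1)
p_3 = [1/3, 2/3]  (j = 0..1)
p_4 = [0, 35/36, 1/36]  (j = 0..2)
p_5 = [0, 29/36, 7/36]  (j = 0..2)
p_6 = [0, 4/9, 119/216, 1/216]  (j = 0..3)
p_7 = [0, 1/9, 91/108, 5/108]  (j = 0..3)
E[N_7] = Σ j·p_7(j) = 209/108;  E[N_7²] = Σ j²·p_7(j) = 421/108
Var[N_7] = 421/108 − (209/108)² = 1787/11664


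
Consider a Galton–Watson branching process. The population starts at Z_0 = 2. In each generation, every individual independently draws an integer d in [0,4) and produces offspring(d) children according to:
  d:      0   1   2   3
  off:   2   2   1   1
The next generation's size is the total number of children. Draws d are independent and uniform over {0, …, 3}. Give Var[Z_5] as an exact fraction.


17091/512

Outcome values over d=0..3: [2, 2, 1, 1]
Σy = 6, Σy² = 10, M = 4
μ = 6/4 = 3/2,  σ² = 10/4 − (3/2)² = 1/4
V_0 = 0, E_0 = 2
V_1 = 1/4·E_0 + (3/2)²·V_0 = 1/2;  E_1 = 3
V_2 = 1/4·E_1 + (3/2)²·V_1 = 15/8;  E_2 = 9/2
V_3 = 1/4·E_2 + (3/2)²·V_2 = 171/32;  E_3 = 27/4
V_4 = 1/4·E_3 + (3/2)²·V_3 = 1755/128;  E_4 = 81/8
V_5 = 1/4·E_4 + (3/2)²·V_4 = 17091/512;  E_5 = 243/16


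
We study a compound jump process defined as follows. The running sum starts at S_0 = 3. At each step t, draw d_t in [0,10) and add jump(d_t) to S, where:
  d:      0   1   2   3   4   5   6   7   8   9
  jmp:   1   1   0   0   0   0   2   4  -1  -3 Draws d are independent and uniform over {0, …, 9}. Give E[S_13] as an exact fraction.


Outcome values over d=0..9: [1, 1, 0, 0, 0, 0, 2, 4, -1, -3]
Σy = 4, Σy² = 32, M = 10
μ = 4/10 = 2/5,  σ² = 32/10 − (2/5)² = 76/25
E[S_13] = 3 + 13·(2/5) = 41/5

41/5


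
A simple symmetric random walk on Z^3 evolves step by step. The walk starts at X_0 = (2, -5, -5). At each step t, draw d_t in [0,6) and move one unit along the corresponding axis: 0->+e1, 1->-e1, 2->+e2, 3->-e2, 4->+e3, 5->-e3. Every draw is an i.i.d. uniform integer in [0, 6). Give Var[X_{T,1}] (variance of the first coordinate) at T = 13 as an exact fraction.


13/3

Outcome values over d=0..5: [1, -1, 0, 0, 0, 0]
Σy = 0, Σy² = 2, M = 6
μ = 0/6 = 0,  σ² = 2/6 − (0)² = 1/3
Independent increments: Var[X_13] = 13·σ² = 13·(1/3) = 13/3


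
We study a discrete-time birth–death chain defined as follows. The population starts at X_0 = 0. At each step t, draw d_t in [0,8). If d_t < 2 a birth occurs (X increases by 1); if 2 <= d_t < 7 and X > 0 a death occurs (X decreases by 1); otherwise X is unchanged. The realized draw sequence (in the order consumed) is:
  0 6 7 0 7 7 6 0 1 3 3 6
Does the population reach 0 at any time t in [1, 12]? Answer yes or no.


yes

t=0: X=0, d=0 → birth, X_1=1
t=1: X=1, d=6 → death, X_2=0
t=2: X=0, d=7 → hold, X_3=0
t=3: X=0, d=0 → birth, X_4=1
t=4: X=1, d=7 → hold, X_5=1
t=5: X=1, d=7 → hold, X_6=1
t=6: X=1, d=6 → death, X_7=0
t=7: X=0, d=0 → birth, X_8=1
t=8: X=1, d=1 → birth, X_9=2
t=9: X=2, d=3 → death, X_10=1
t=10: X=1, d=3 → death, X_11=0
t=11: X=0, d=6 → hold, X_12=0


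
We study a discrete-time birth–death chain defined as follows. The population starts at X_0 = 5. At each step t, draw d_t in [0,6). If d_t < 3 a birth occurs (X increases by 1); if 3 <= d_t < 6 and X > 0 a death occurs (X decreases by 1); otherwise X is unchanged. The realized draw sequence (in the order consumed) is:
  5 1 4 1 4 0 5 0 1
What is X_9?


t=0: X=5, d=5 → death, X_1=4
t=1: X=4, d=1 → birth, X_2=5
t=2: X=5, d=4 → death, X_3=4
t=3: X=4, d=1 → birth, X_4=5
t=4: X=5, d=4 → death, X_5=4
t=5: X=4, d=0 → birth, X_6=5
t=6: X=5, d=5 → death, X_7=4
t=7: X=4, d=0 → birth, X_8=5
t=8: X=5, d=1 → birth, X_9=6

6


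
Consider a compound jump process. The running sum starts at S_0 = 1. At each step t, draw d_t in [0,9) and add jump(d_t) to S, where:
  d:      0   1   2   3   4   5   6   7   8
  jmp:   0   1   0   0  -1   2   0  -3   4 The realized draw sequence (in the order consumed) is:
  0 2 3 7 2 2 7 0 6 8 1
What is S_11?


t=0: S=1, d=0, jump=0, S_1=1
t=1: S=1, d=2, jump=0, S_2=1
t=2: S=1, d=3, jump=0, S_3=1
t=3: S=1, d=7, jump=-3, S_4=-2
t=4: S=-2, d=2, jump=0, S_5=-2
t=5: S=-2, d=2, jump=0, S_6=-2
t=6: S=-2, d=7, jump=-3, S_7=-5
t=7: S=-5, d=0, jump=0, S_8=-5
t=8: S=-5, d=6, jump=0, S_9=-5
t=9: S=-5, d=8, jump=4, S_10=-1
t=10: S=-1, d=1, jump=1, S_11=0

0


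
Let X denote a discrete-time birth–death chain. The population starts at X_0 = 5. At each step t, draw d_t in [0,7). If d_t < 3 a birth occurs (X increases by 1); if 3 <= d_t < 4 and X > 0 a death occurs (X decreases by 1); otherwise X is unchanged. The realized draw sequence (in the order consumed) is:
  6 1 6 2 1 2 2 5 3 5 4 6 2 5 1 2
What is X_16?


t=0: X=5, d=6 → hold, X_1=5
t=1: X=5, d=1 → birth, X_2=6
t=2: X=6, d=6 → hold, X_3=6
t=3: X=6, d=2 → birth, X_4=7
t=4: X=7, d=1 → birth, X_5=8
t=5: X=8, d=2 → birth, X_6=9
t=6: X=9, d=2 → birth, X_7=10
t=7: X=10, d=5 → hold, X_8=10
t=8: X=10, d=3 → death, X_9=9
t=9: X=9, d=5 → hold, X_10=9
t=10: X=9, d=4 → hold, X_11=9
t=11: X=9, d=6 → hold, X_12=9
t=12: X=9, d=2 → birth, X_13=10
t=13: X=10, d=5 → hold, X_14=10
t=14: X=10, d=1 → birth, X_15=11
t=15: X=11, d=2 → birth, X_16=12

12


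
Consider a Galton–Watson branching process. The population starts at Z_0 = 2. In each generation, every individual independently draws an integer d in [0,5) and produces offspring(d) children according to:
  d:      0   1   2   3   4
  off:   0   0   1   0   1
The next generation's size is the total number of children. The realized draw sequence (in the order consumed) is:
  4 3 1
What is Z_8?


gen 0: Z_0=2, draws=[4, 3], offspring=[1, 0], Z_1=1
gen 1: Z_1=1, draws=[1], offspring=[0], Z_2=0
gen 2: Z_2=0, draws=[], offspring=[], Z_3=0
gen 3: Z_3=0, draws=[], offspring=[], Z_4=0
gen 4: Z_4=0, draws=[], offspring=[], Z_5=0
gen 5: Z_5=0, draws=[], offspring=[], Z_6=0
gen 6: Z_6=0, draws=[], offspring=[], Z_7=0
gen 7: Z_7=0, draws=[], offspring=[], Z_8=0

0


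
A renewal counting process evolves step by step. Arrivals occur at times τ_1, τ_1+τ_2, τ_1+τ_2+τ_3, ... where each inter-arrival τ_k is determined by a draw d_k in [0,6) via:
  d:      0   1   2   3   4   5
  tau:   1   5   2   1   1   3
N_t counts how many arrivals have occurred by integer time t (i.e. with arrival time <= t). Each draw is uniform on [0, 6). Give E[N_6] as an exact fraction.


Inter-arrival values over d=0..5: [1, 5, 2, 1, 1, 3]
Each d has probability 1/6, so the pmf of τ is: f(1) = 1/2, f(2) = 1/6, f(3) = 1/6, f(5) = 1/6
Renewal equation for m(n) = E[N_n]: condition on τ_1 = k (if k <= n, one arrival plus a fresh copy on the remaining n−k steps): m(n) = F(n) + Σ_{k<=n} f(k)·m(n−k), where F(n) = P(τ <= n) and m(0) = 0
m(1) = F(1) = 1/2
m(2) = F(2) + f(1)·m(1) = 2/3 + 1/2·1/2 = 11/12
m(3) = F(3) + f(1)·m(2) + f(2)·m(1) = 5/6 + 1/2·11/12 + 1/6·1/2 = 11/8
m(4) = F(4) + f(1)·m(3) + f(2)·m(2) + f(3)·m(1) = 5/6 + 1/2·11/8 + 1/6·11/12 + 1/6·1/2 = 253/144
m(5) = F(5) + f(1)·m(4) + f(2)·m(3) + f(3)·m(2) = 1 + 1/2·253/144 + 1/6·11/8 + 1/6·11/12 = 217/96
m(6) = F(6) + f(1)·m(5) + f(2)·m(4) + f(3)·m(3) + f(5)·m(1) = 1 + 1/2·217/96 + 1/6·253/144 + 1/6·11/8 + 1/6·1/2 = 4727/1728
E[N_6] = m(6) = 4727/1728

4727/1728


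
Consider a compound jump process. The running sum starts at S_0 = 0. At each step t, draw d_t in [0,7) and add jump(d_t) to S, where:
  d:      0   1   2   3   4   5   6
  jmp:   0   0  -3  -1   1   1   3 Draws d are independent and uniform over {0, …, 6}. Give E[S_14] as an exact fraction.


2

Outcome values over d=0..6: [0, 0, -3, -1, 1, 1, 3]
Σy = 1, Σy² = 21, M = 7
μ = 1/7 = 1/7,  σ² = 21/7 − (1/7)² = 146/49
E[S_14] = 0 + 14·(1/7) = 2
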